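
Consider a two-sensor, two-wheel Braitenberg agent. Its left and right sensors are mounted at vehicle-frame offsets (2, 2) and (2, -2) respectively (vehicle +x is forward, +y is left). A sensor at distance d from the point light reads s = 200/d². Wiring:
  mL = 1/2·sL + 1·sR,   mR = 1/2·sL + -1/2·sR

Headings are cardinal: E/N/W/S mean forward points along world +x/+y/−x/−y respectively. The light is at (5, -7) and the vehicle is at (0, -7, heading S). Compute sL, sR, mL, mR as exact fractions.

200/13 200/53 7900/689 4000/689

left sensor world pos  = (2, -9); dL² = 13
right sensor world pos = (-2, -9); dR² = 53
sL = 200/13 = 200/13
sR = 200/53 = 200/53
mL = 1/2·sL + 1·sR = 7900/689
mR = 1/2·sL + -1/2·sR = 4000/689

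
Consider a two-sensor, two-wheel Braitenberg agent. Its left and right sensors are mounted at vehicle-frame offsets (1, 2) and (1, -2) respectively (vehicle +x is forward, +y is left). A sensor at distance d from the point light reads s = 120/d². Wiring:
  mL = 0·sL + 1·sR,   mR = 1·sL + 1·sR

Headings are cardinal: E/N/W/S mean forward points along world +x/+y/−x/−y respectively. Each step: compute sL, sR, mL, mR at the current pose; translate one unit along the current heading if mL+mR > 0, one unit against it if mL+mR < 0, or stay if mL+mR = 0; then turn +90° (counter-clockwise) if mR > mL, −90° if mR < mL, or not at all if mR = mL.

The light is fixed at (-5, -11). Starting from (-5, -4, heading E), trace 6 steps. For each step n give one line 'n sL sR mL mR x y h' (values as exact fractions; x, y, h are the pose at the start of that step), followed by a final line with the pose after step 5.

0 60/41 60/13 60/13 3240/533 -5 -4 E
1 24/13 120/73 120/73 3312/949 -4 -4 N
2 10/3 6/5 6/5 68/15 -4 -3 W
3 120/53 120/53 120/53 240/53 -5 -3 S
4 60/41 60/13 60/13 3240/533 -5 -4 E
5 24/13 120/73 120/73 3312/949 -4 -4 N
final -4 -3 W

n=0: pose=(-5,-4,E); sL=60/41, sR=60/13; mL=60/13, mR=3240/533; mL+mR=5700/533 → advance +1; mR−mL=60/41 → turn +1·90°
n=1: pose=(-4,-4,N); sL=24/13, sR=120/73; mL=120/73, mR=3312/949; mL+mR=4872/949 → advance +1; mR−mL=24/13 → turn +1·90°
n=2: pose=(-4,-3,W); sL=10/3, sR=6/5; mL=6/5, mR=68/15; mL+mR=86/15 → advance +1; mR−mL=10/3 → turn +1·90°
n=3: pose=(-5,-3,S); sL=120/53, sR=120/53; mL=120/53, mR=240/53; mL+mR=360/53 → advance +1; mR−mL=120/53 → turn +1·90°
n=4: pose=(-5,-4,E); sL=60/41, sR=60/13; mL=60/13, mR=3240/533; mL+mR=5700/533 → advance +1; mR−mL=60/41 → turn +1·90°
n=5: pose=(-4,-4,N); sL=24/13, sR=120/73; mL=120/73, mR=3312/949; mL+mR=4872/949 → advance +1; mR−mL=24/13 → turn +1·90°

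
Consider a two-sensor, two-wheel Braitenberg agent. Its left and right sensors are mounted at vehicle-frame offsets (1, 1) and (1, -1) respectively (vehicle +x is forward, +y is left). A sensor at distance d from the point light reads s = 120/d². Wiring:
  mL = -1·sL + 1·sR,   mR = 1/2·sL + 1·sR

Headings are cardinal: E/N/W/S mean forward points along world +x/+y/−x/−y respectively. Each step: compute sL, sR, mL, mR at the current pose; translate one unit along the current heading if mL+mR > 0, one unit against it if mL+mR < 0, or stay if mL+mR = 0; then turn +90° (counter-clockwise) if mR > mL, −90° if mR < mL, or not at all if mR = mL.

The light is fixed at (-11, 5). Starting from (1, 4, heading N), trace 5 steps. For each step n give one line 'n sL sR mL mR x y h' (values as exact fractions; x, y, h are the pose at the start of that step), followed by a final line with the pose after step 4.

n=0: pose=(1,4,N); sL=120/121, sR=120/169; mL=-5760/20449, mR=24660/20449; mL+mR=18900/20449 → advance +1; mR−mL=180/121 → turn +1·90°
n=1: pose=(1,5,W); sL=60/61, sR=60/61; mL=0, mR=90/61; mL+mR=90/61 → advance +1; mR−mL=90/61 → turn +1·90°
n=2: pose=(0,5,S); sL=24/29, sR=120/101; mL=1056/2929, mR=4692/2929; mL+mR=5748/2929 → advance +1; mR−mL=36/29 → turn +1·90°
n=3: pose=(0,4,E); sL=5/6, sR=30/37; mL=-5/222, mR=545/444; mL+mR=535/444 → advance +1; mR−mL=5/4 → turn +1·90°
n=4: pose=(1,4,N); sL=120/121, sR=120/169; mL=-5760/20449, mR=24660/20449; mL+mR=18900/20449 → advance +1; mR−mL=180/121 → turn +1·90°

0 120/121 120/169 -5760/20449 24660/20449 1 4 N
1 60/61 60/61 0 90/61 1 5 W
2 24/29 120/101 1056/2929 4692/2929 0 5 S
3 5/6 30/37 -5/222 545/444 0 4 E
4 120/121 120/169 -5760/20449 24660/20449 1 4 N
final 1 5 W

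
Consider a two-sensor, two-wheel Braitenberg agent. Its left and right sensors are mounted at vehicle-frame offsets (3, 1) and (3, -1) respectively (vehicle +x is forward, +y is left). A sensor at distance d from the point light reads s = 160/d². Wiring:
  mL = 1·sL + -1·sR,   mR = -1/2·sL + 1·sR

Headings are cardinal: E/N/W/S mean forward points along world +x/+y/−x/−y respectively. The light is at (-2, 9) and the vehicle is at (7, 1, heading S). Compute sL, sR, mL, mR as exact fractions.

160/221 32/37 -1152/8177 4112/8177

left sensor world pos  = (8, -2); dL² = 221
right sensor world pos = (6, -2); dR² = 185
sL = 160/221 = 160/221
sR = 160/185 = 32/37
mL = 1·sL + -1·sR = -1152/8177
mR = -1/2·sL + 1·sR = 4112/8177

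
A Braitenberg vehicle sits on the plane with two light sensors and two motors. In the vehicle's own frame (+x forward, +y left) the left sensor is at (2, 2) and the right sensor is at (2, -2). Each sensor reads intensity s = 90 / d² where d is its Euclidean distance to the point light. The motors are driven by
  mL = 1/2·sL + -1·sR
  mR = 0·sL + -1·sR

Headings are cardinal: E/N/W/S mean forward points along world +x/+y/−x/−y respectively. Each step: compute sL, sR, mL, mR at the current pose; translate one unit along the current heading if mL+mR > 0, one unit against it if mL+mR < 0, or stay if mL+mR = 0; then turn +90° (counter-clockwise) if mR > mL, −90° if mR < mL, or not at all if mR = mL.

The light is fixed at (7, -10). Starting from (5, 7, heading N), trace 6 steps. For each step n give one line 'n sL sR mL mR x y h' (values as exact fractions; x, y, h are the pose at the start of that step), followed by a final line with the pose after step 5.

0 90/377 90/361 -17685/136097 -90/361 5 7 N
1 5/18 45/98 -565/1764 -45/98 5 6 E
2 90/197 90/221 -7785/43537 -90/221 4 6 S
3 9/25 45/193 -513/9650 -45/193 4 7 W
4 90/377 90/361 -17685/136097 -90/361 5 7 N
5 5/18 45/98 -565/1764 -45/98 5 6 E
final 4 6 S

n=0: pose=(5,7,N); sL=90/377, sR=90/361; mL=-17685/136097, mR=-90/361; mL+mR=-51615/136097 → advance -1; mR−mL=-45/377 → turn -1·90°
n=1: pose=(5,6,E); sL=5/18, sR=45/98; mL=-565/1764, mR=-45/98; mL+mR=-1375/1764 → advance -1; mR−mL=-5/36 → turn -1·90°
n=2: pose=(4,6,S); sL=90/197, sR=90/221; mL=-7785/43537, mR=-90/221; mL+mR=-25515/43537 → advance -1; mR−mL=-45/197 → turn -1·90°
n=3: pose=(4,7,W); sL=9/25, sR=45/193; mL=-513/9650, mR=-45/193; mL+mR=-2763/9650 → advance -1; mR−mL=-9/50 → turn -1·90°
n=4: pose=(5,7,N); sL=90/377, sR=90/361; mL=-17685/136097, mR=-90/361; mL+mR=-51615/136097 → advance -1; mR−mL=-45/377 → turn -1·90°
n=5: pose=(5,6,E); sL=5/18, sR=45/98; mL=-565/1764, mR=-45/98; mL+mR=-1375/1764 → advance -1; mR−mL=-5/36 → turn -1·90°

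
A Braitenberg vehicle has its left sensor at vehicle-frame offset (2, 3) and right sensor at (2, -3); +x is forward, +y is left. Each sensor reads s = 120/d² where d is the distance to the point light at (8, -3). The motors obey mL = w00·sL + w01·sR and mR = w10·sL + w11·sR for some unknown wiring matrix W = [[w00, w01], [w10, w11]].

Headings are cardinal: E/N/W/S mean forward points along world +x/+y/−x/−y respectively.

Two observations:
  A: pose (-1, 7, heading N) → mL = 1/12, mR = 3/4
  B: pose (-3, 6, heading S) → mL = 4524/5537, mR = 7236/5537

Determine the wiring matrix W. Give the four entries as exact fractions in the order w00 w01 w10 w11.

1 -1/2 1 1/2

obs A: pose=(-1,7,N) → sL=5/12, sR=2/3, mL=1/12, mR=3/4
obs B: pose=(-3,6,S) → sL=120/113, sR=24/49, mL=4524/5537, mR=7236/5537
sensor matrix S = [[5/12, 2/3], [120/113, 24/49]]; det S = -2790/5537
solve [mL_A; mL_B] = S·[w00; w01] and [mR_A; mR_B] = S·[w10; w11]:
  w00 = 1, w01 = -1/2, w10 = 1, w11 = 1/2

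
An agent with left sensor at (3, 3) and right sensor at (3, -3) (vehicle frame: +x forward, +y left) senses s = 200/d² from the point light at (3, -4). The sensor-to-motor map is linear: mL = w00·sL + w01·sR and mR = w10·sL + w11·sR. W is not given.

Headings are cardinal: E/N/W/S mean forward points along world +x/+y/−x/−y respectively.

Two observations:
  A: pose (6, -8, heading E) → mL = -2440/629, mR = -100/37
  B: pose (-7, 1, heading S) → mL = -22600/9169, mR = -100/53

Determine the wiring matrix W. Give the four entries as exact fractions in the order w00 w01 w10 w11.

-1/2 -1/2 -1/2 0

obs A: pose=(6,-8,E) → sL=200/37, sR=40/17, mL=-2440/629, mR=-100/37
obs B: pose=(-7,1,S) → sL=200/53, sR=200/173, mL=-22600/9169, mR=-100/53
sensor matrix S = [[200/37, 40/17], [200/53, 200/173]]; det S = -15168000/5767301
solve [mL_A; mL_B] = S·[w00; w01] and [mR_A; mR_B] = S·[w10; w11]:
  w00 = -1/2, w01 = -1/2, w10 = -1/2, w11 = 0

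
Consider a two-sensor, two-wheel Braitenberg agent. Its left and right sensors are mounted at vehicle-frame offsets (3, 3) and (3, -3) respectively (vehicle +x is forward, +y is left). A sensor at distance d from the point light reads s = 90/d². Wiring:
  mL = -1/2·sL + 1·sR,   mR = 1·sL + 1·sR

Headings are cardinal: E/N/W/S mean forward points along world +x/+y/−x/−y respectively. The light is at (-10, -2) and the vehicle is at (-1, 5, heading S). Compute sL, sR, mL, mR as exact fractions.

left sensor world pos  = (2, 2); dL² = 160
right sensor world pos = (-4, 2); dR² = 52
sL = 90/160 = 9/16
sR = 90/52 = 45/26
mL = -1/2·sL + 1·sR = 603/416
mR = 1·sL + 1·sR = 477/208

9/16 45/26 603/416 477/208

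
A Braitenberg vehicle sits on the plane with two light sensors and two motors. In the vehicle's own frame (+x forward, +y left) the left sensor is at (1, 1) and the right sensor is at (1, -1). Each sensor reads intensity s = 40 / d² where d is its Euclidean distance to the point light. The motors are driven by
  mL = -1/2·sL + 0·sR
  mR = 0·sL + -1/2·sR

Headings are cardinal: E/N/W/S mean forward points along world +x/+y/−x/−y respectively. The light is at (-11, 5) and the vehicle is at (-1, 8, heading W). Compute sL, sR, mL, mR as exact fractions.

8/17 40/97 -4/17 -20/97

left sensor world pos  = (-2, 7); dL² = 85
right sensor world pos = (-2, 9); dR² = 97
sL = 40/85 = 8/17
sR = 40/97 = 40/97
mL = -1/2·sL + 0·sR = -4/17
mR = 0·sL + -1/2·sR = -20/97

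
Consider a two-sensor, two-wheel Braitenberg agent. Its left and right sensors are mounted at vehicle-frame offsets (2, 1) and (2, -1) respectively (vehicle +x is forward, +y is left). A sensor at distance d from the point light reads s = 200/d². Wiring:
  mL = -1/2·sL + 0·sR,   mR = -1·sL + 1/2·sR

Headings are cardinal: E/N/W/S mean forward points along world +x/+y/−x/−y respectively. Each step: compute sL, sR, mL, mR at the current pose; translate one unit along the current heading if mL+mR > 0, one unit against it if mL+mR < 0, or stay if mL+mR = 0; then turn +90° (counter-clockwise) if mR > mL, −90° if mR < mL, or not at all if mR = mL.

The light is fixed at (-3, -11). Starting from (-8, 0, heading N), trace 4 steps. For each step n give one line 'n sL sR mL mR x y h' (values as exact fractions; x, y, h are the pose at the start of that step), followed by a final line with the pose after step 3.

n=0: pose=(-8,0,N); sL=40/41, sR=40/37; mL=-20/41, mR=-660/1517; mL+mR=-1400/1517 → advance -1; mR−mL=80/1517 → turn +1·90°
n=1: pose=(-8,-1,W); sL=20/13, sR=20/17; mL=-10/13, mR=-210/221; mL+mR=-380/221 → advance -1; mR−mL=-40/221 → turn -1·90°
n=2: pose=(-7,-1,N); sL=200/169, sR=200/153; mL=-100/169, mR=-13700/25857; mL+mR=-29000/25857 → advance -1; mR−mL=1600/25857 → turn +1·90°
n=3: pose=(-7,-2,W); sL=2, sR=25/17; mL=-1, mR=-43/34; mL+mR=-77/34 → advance -1; mR−mL=-9/34 → turn -1·90°

0 40/41 40/37 -20/41 -660/1517 -8 0 N
1 20/13 20/17 -10/13 -210/221 -8 -1 W
2 200/169 200/153 -100/169 -13700/25857 -7 -1 N
3 2 25/17 -1 -43/34 -7 -2 W
final -6 -2 N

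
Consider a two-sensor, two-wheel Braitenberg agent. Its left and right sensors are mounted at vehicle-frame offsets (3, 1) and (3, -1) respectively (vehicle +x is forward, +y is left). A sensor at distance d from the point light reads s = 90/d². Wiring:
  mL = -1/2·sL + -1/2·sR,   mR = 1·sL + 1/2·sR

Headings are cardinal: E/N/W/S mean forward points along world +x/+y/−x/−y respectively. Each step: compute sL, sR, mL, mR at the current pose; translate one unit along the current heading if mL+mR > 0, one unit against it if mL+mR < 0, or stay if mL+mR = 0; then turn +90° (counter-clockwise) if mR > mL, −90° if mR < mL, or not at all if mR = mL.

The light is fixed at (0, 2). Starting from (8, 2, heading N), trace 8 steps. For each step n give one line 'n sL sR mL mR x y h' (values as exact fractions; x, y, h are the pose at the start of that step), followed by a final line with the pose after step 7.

n=0: pose=(8,2,N); sL=45/29, sR=1; mL=-37/29, mR=119/58; mL+mR=45/58 → advance +1; mR−mL=193/58 → turn +1·90°
n=1: pose=(8,3,W); sL=18/5, sR=90/29; mL=-486/145, mR=747/145; mL+mR=9/5 → advance +1; mR−mL=1233/145 → turn +1·90°
n=2: pose=(7,3,S); sL=45/34, sR=9/4; mL=-243/136, mR=333/136; mL+mR=45/68 → advance +1; mR−mL=72/17 → turn +1·90°
n=3: pose=(7,2,E); sL=90/101, sR=90/101; mL=-90/101, mR=135/101; mL+mR=45/101 → advance +1; mR−mL=225/101 → turn +1·90°
n=4: pose=(8,2,N); sL=45/29, sR=1; mL=-37/29, mR=119/58; mL+mR=45/58 → advance +1; mR−mL=193/58 → turn +1·90°
n=5: pose=(8,3,W); sL=18/5, sR=90/29; mL=-486/145, mR=747/145; mL+mR=9/5 → advance +1; mR−mL=1233/145 → turn +1·90°
n=6: pose=(7,3,S); sL=45/34, sR=9/4; mL=-243/136, mR=333/136; mL+mR=45/68 → advance +1; mR−mL=72/17 → turn +1·90°
n=7: pose=(7,2,E); sL=90/101, sR=90/101; mL=-90/101, mR=135/101; mL+mR=45/101 → advance +1; mR−mL=225/101 → turn +1·90°

0 45/29 1 -37/29 119/58 8 2 N
1 18/5 90/29 -486/145 747/145 8 3 W
2 45/34 9/4 -243/136 333/136 7 3 S
3 90/101 90/101 -90/101 135/101 7 2 E
4 45/29 1 -37/29 119/58 8 2 N
5 18/5 90/29 -486/145 747/145 8 3 W
6 45/34 9/4 -243/136 333/136 7 3 S
7 90/101 90/101 -90/101 135/101 7 2 E
final 8 2 N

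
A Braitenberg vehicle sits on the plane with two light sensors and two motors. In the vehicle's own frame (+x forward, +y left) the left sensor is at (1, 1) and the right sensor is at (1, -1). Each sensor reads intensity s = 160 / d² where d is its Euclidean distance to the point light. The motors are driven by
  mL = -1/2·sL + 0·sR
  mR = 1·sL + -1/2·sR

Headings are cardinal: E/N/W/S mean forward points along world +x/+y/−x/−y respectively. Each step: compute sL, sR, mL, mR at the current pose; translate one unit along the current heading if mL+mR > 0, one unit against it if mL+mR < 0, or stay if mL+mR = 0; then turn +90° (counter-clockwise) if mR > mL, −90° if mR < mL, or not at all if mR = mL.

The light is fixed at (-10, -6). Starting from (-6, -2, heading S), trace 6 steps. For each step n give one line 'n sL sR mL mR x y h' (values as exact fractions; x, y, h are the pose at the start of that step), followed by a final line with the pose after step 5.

0 80/17 80/9 -40/17 40/153 -6 -2 S
1 160/61 160/41 -80/61 1680/2501 -6 -1 E
2 4 40/13 -2 32/13 -7 -1 N
3 160/29 160/53 -80/29 6160/1537 -7 0 W
4 80/17 80/13 -40/17 360/221 -8 0 S
5 160/73 32/9 -80/73 272/657 -8 1 E
final -9 1 N

n=0: pose=(-6,-2,S); sL=80/17, sR=80/9; mL=-40/17, mR=40/153; mL+mR=-320/153 → advance -1; mR−mL=400/153 → turn +1·90°
n=1: pose=(-6,-1,E); sL=160/61, sR=160/41; mL=-80/61, mR=1680/2501; mL+mR=-1600/2501 → advance -1; mR−mL=4960/2501 → turn +1·90°
n=2: pose=(-7,-1,N); sL=4, sR=40/13; mL=-2, mR=32/13; mL+mR=6/13 → advance +1; mR−mL=58/13 → turn +1·90°
n=3: pose=(-7,0,W); sL=160/29, sR=160/53; mL=-80/29, mR=6160/1537; mL+mR=1920/1537 → advance +1; mR−mL=10400/1537 → turn +1·90°
n=4: pose=(-8,0,S); sL=80/17, sR=80/13; mL=-40/17, mR=360/221; mL+mR=-160/221 → advance -1; mR−mL=880/221 → turn +1·90°
n=5: pose=(-8,1,E); sL=160/73, sR=32/9; mL=-80/73, mR=272/657; mL+mR=-448/657 → advance -1; mR−mL=992/657 → turn +1·90°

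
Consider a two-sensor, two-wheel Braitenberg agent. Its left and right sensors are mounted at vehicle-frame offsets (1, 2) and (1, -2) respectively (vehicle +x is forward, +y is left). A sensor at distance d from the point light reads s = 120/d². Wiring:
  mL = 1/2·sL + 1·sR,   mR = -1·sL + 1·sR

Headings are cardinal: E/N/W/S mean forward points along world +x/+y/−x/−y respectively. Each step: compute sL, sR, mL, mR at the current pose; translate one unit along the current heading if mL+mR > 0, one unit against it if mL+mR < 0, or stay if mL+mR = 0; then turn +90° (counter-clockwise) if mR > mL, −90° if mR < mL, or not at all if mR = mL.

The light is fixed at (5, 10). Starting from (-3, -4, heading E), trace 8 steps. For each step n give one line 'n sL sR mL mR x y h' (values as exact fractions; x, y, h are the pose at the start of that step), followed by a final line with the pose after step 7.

0 120/193 24/61 8292/11773 -2688/11773 -3 -4 E
1 12/25 20/51 806/1275 -112/1275 -2 -4 S
2 120/353 120/233 56340/82249 14400/82249 -2 -5 W
3 15/37 15/29 1545/2146 120/1073 -3 -5 N
4 120/193 24/61 8292/11773 -2688/11773 -3 -4 E
5 12/25 20/51 806/1275 -112/1275 -2 -4 S
6 120/353 120/233 56340/82249 14400/82249 -2 -5 W
7 15/37 15/29 1545/2146 120/1073 -3 -5 N
final -3 -4 E

n=0: pose=(-3,-4,E); sL=120/193, sR=24/61; mL=8292/11773, mR=-2688/11773; mL+mR=5604/11773 → advance +1; mR−mL=-180/193 → turn -1·90°
n=1: pose=(-2,-4,S); sL=12/25, sR=20/51; mL=806/1275, mR=-112/1275; mL+mR=694/1275 → advance +1; mR−mL=-18/25 → turn -1·90°
n=2: pose=(-2,-5,W); sL=120/353, sR=120/233; mL=56340/82249, mR=14400/82249; mL+mR=70740/82249 → advance +1; mR−mL=-180/353 → turn -1·90°
n=3: pose=(-3,-5,N); sL=15/37, sR=15/29; mL=1545/2146, mR=120/1073; mL+mR=1785/2146 → advance +1; mR−mL=-45/74 → turn -1·90°
n=4: pose=(-3,-4,E); sL=120/193, sR=24/61; mL=8292/11773, mR=-2688/11773; mL+mR=5604/11773 → advance +1; mR−mL=-180/193 → turn -1·90°
n=5: pose=(-2,-4,S); sL=12/25, sR=20/51; mL=806/1275, mR=-112/1275; mL+mR=694/1275 → advance +1; mR−mL=-18/25 → turn -1·90°
n=6: pose=(-2,-5,W); sL=120/353, sR=120/233; mL=56340/82249, mR=14400/82249; mL+mR=70740/82249 → advance +1; mR−mL=-180/353 → turn -1·90°
n=7: pose=(-3,-5,N); sL=15/37, sR=15/29; mL=1545/2146, mR=120/1073; mL+mR=1785/2146 → advance +1; mR−mL=-45/74 → turn -1·90°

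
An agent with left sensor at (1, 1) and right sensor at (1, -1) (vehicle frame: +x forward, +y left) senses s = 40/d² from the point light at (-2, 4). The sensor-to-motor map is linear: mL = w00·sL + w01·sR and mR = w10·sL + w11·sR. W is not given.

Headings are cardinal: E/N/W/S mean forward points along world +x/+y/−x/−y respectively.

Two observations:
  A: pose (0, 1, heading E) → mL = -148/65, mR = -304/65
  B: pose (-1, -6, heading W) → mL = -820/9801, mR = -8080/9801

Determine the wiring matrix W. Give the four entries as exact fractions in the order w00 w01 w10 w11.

obs A: pose=(0,1,E) → sL=40/13, sR=8/5, mL=-148/65, mR=-304/65
obs B: pose=(-1,-6,W) → sL=40/121, sR=40/81, mL=-820/9801, mR=-8080/9801
sensor matrix S = [[40/13, 8/5], [40/121, 40/81]]; det S = 126208/127413
solve [mL_A; mL_B] = S·[w00; w01] and [mR_A; mR_B] = S·[w10; w11]:
  w00 = -1, w01 = 1/2, w10 = -1, w11 = -1

-1 1/2 -1 -1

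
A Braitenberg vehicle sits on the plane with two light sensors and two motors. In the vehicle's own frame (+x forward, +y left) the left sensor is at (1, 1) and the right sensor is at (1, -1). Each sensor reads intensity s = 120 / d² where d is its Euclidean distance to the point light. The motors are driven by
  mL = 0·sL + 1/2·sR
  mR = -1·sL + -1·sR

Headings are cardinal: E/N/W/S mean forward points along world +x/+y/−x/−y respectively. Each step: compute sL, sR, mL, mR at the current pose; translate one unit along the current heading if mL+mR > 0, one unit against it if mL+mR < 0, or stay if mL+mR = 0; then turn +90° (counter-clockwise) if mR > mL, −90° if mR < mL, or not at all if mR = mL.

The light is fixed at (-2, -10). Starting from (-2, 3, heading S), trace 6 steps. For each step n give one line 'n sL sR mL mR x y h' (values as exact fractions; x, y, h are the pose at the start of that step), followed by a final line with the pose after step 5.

0 24/29 24/29 12/29 -48/29 -2 3 S
1 12/17 60/113 30/113 -2376/1921 -2 4 W
2 8/15 120/229 60/229 -3632/3435 -1 4 N
3 3/5 30/37 15/37 -261/185 -1 3 E
4 24/29 24/29 12/29 -48/29 -2 3 S
5 12/17 60/113 30/113 -2376/1921 -2 4 W
final -1 4 N

n=0: pose=(-2,3,S); sL=24/29, sR=24/29; mL=12/29, mR=-48/29; mL+mR=-36/29 → advance -1; mR−mL=-60/29 → turn -1·90°
n=1: pose=(-2,4,W); sL=12/17, sR=60/113; mL=30/113, mR=-2376/1921; mL+mR=-1866/1921 → advance -1; mR−mL=-2886/1921 → turn -1·90°
n=2: pose=(-1,4,N); sL=8/15, sR=120/229; mL=60/229, mR=-3632/3435; mL+mR=-2732/3435 → advance -1; mR−mL=-4532/3435 → turn -1·90°
n=3: pose=(-1,3,E); sL=3/5, sR=30/37; mL=15/37, mR=-261/185; mL+mR=-186/185 → advance -1; mR−mL=-336/185 → turn -1·90°
n=4: pose=(-2,3,S); sL=24/29, sR=24/29; mL=12/29, mR=-48/29; mL+mR=-36/29 → advance -1; mR−mL=-60/29 → turn -1·90°
n=5: pose=(-2,4,W); sL=12/17, sR=60/113; mL=30/113, mR=-2376/1921; mL+mR=-1866/1921 → advance -1; mR−mL=-2886/1921 → turn -1·90°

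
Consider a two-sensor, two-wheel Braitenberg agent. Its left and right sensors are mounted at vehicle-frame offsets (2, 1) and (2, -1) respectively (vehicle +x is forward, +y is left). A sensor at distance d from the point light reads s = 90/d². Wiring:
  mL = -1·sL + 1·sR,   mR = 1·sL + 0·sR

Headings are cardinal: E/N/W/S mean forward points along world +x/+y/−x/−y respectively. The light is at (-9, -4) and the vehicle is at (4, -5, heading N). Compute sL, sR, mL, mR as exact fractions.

18/29 90/197 -936/5713 18/29

left sensor world pos  = (3, -3); dL² = 145
right sensor world pos = (5, -3); dR² = 197
sL = 90/145 = 18/29
sR = 90/197 = 90/197
mL = -1·sL + 1·sR = -936/5713
mR = 1·sL + 0·sR = 18/29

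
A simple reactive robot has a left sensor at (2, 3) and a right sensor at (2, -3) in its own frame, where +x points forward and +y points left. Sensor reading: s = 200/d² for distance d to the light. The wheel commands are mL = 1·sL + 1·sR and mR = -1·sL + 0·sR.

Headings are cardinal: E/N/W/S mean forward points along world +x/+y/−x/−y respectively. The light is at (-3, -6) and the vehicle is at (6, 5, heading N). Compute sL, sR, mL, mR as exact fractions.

left sensor world pos  = (3, 7); dL² = 205
right sensor world pos = (9, 7); dR² = 313
sL = 200/205 = 40/41
sR = 200/313 = 200/313
mL = 1·sL + 1·sR = 20720/12833
mR = -1·sL + 0·sR = -40/41

40/41 200/313 20720/12833 -40/41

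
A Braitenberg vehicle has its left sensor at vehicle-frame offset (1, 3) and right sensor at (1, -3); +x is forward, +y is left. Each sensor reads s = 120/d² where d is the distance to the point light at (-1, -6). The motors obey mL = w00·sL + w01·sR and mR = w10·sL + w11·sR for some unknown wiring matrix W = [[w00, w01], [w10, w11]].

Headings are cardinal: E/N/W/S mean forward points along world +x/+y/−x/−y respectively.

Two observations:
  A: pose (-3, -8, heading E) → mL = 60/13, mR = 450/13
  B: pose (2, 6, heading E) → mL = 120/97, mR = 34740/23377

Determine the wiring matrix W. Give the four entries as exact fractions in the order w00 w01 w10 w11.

0 1 1/2 1

obs A: pose=(-3,-8,E) → sL=60, sR=60/13, mL=60/13, mR=450/13
obs B: pose=(2,6,E) → sL=120/241, sR=120/97, mL=120/97, mR=34740/23377
sensor matrix S = [[60, 60/13], [120/241, 120/97]]; det S = 21859200/303901
solve [mL_A; mL_B] = S·[w00; w01] and [mR_A; mR_B] = S·[w10; w11]:
  w00 = 0, w01 = 1, w10 = 1/2, w11 = 1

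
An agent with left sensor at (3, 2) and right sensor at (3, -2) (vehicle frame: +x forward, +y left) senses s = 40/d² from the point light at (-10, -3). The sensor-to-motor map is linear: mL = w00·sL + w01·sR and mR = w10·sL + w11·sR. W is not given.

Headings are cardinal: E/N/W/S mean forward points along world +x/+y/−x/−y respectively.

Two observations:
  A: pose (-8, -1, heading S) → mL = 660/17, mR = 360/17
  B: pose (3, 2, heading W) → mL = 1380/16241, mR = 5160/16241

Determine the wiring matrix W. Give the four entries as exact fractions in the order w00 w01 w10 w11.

obs A: pose=(-8,-1,S) → sL=40/17, sR=40, mL=660/17, mR=360/17
obs B: pose=(3,2,W) → sL=40/109, sR=40/149, mL=1380/16241, mR=5160/16241
sensor matrix S = [[40/17, 40], [40/109, 40/149]]; det S = -3878400/276097
solve [mL_A; mL_B] = S·[w00; w01] and [mR_A; mR_B] = S·[w10; w11]:
  w00 = -1/2, w01 = 1, w10 = 1/2, w11 = 1/2

-1/2 1 1/2 1/2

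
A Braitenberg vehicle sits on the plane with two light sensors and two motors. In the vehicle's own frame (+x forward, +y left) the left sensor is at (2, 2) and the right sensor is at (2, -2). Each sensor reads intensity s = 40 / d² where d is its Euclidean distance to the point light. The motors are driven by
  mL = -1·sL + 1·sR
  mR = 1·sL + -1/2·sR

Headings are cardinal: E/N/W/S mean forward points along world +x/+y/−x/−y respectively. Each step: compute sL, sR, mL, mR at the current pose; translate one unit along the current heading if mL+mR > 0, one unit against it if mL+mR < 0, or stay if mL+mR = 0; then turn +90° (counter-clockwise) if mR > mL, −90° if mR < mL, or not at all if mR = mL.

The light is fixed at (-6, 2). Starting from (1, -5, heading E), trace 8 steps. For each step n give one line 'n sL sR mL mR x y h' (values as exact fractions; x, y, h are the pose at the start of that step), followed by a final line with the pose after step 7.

0 20/53 20/81 -560/4293 1090/4293 1 -5 E
1 40/61 8/25 -512/1525 756/1525 2 -5 N
2 2/5 10/13 24/65 1/65 2 -4 W
3 40/41 40/97 -2240/3977 3060/3977 1 -4 N
4 20/37 20/17 400/629 -30/629 1 -3 W
5 8/5 40/73 -384/365 484/365 0 -3 N
6 10/13 2 16/13 -3/13 0 -2 W
7 40/13 40/53 -1600/689 1860/689 -1 -2 N
final -1 -1 W

n=0: pose=(1,-5,E); sL=20/53, sR=20/81; mL=-560/4293, mR=1090/4293; mL+mR=10/81 → advance +1; mR−mL=550/1431 → turn +1·90°
n=1: pose=(2,-5,N); sL=40/61, sR=8/25; mL=-512/1525, mR=756/1525; mL+mR=4/25 → advance +1; mR−mL=1268/1525 → turn +1·90°
n=2: pose=(2,-4,W); sL=2/5, sR=10/13; mL=24/65, mR=1/65; mL+mR=5/13 → advance +1; mR−mL=-23/65 → turn -1·90°
n=3: pose=(1,-4,N); sL=40/41, sR=40/97; mL=-2240/3977, mR=3060/3977; mL+mR=20/97 → advance +1; mR−mL=5300/3977 → turn +1·90°
n=4: pose=(1,-3,W); sL=20/37, sR=20/17; mL=400/629, mR=-30/629; mL+mR=10/17 → advance +1; mR−mL=-430/629 → turn -1·90°
n=5: pose=(0,-3,N); sL=8/5, sR=40/73; mL=-384/365, mR=484/365; mL+mR=20/73 → advance +1; mR−mL=868/365 → turn +1·90°
n=6: pose=(0,-2,W); sL=10/13, sR=2; mL=16/13, mR=-3/13; mL+mR=1 → advance +1; mR−mL=-19/13 → turn -1·90°
n=7: pose=(-1,-2,N); sL=40/13, sR=40/53; mL=-1600/689, mR=1860/689; mL+mR=20/53 → advance +1; mR−mL=3460/689 → turn +1·90°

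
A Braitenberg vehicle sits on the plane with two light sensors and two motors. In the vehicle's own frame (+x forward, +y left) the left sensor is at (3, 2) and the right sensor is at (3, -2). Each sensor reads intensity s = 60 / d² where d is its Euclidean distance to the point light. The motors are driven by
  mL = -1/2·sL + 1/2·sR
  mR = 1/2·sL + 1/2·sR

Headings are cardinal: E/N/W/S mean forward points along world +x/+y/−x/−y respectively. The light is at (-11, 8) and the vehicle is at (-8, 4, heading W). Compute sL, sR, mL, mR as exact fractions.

left sensor world pos  = (-11, 2); dL² = 36
right sensor world pos = (-11, 6); dR² = 4
sL = 60/36 = 5/3
sR = 60/4 = 15
mL = -1/2·sL + 1/2·sR = 20/3
mR = 1/2·sL + 1/2·sR = 25/3

5/3 15 20/3 25/3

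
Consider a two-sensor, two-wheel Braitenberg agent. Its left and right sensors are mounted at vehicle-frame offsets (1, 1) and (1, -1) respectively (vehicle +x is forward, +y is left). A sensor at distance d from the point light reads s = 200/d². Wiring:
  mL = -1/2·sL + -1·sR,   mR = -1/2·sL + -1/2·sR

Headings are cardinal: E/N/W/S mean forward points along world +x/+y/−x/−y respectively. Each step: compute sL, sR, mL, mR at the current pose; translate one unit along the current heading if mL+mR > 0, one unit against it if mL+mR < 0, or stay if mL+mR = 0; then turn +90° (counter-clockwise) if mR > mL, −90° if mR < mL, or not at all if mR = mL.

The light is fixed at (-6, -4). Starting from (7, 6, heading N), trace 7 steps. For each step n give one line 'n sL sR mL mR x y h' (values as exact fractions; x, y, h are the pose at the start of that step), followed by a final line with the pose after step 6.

n=0: pose=(7,6,N); sL=40/53, sR=200/317; mL=-16940/16801, mR=-11640/16801; mL+mR=-28580/16801 → advance -1; mR−mL=100/317 → turn +1·90°
n=1: pose=(7,5,W); sL=25/26, sR=50/61; mL=-4125/3172, mR=-2825/3172; mL+mR=-3475/1586 → advance -1; mR−mL=25/61 → turn +1·90°
n=2: pose=(8,5,S); sL=200/289, sR=200/233; mL=-81100/67337, mR=-52200/67337; mL+mR=-133300/67337 → advance -1; mR−mL=100/233 → turn +1·90°
n=3: pose=(8,6,E); sL=100/173, sR=100/153; mL=-24950/26469, mR=-16300/26469; mL+mR=-13750/8823 → advance -1; mR−mL=50/153 → turn +1·90°
n=4: pose=(7,6,N); sL=40/53, sR=200/317; mL=-16940/16801, mR=-11640/16801; mL+mR=-28580/16801 → advance -1; mR−mL=100/317 → turn +1·90°
n=5: pose=(7,5,W); sL=25/26, sR=50/61; mL=-4125/3172, mR=-2825/3172; mL+mR=-3475/1586 → advance -1; mR−mL=25/61 → turn +1·90°
n=6: pose=(8,5,S); sL=200/289, sR=200/233; mL=-81100/67337, mR=-52200/67337; mL+mR=-133300/67337 → advance -1; mR−mL=100/233 → turn +1·90°

0 40/53 200/317 -16940/16801 -11640/16801 7 6 N
1 25/26 50/61 -4125/3172 -2825/3172 7 5 W
2 200/289 200/233 -81100/67337 -52200/67337 8 5 S
3 100/173 100/153 -24950/26469 -16300/26469 8 6 E
4 40/53 200/317 -16940/16801 -11640/16801 7 6 N
5 25/26 50/61 -4125/3172 -2825/3172 7 5 W
6 200/289 200/233 -81100/67337 -52200/67337 8 5 S
final 8 6 E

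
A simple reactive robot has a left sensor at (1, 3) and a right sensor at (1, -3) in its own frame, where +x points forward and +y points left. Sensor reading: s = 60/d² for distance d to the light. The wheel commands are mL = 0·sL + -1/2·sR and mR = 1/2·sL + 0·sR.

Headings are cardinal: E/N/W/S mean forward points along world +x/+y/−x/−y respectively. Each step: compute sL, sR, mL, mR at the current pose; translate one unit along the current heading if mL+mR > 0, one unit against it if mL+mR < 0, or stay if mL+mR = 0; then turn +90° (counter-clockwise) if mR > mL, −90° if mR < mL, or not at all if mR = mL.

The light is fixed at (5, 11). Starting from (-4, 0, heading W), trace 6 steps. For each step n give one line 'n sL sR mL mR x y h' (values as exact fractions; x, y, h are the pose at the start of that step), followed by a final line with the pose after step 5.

n=0: pose=(-4,0,W); sL=15/74, sR=15/41; mL=-15/82, mR=15/148; mL+mR=-495/6068 → advance -1; mR−mL=1725/6068 → turn +1·90°
n=1: pose=(-3,0,S); sL=60/169, sR=12/53; mL=-6/53, mR=30/169; mL+mR=576/8957 → advance +1; mR−mL=2604/8957 → turn +1·90°
n=2: pose=(-3,-1,E); sL=6/13, sR=30/137; mL=-15/137, mR=3/13; mL+mR=216/1781 → advance +1; mR−mL=606/1781 → turn +1·90°
n=3: pose=(-2,-1,N); sL=60/221, sR=60/137; mL=-30/137, mR=30/221; mL+mR=-2520/30277 → advance -1; mR−mL=10740/30277 → turn +1·90°
n=4: pose=(-2,-2,W); sL=3/16, sR=15/41; mL=-15/82, mR=3/32; mL+mR=-117/1312 → advance -1; mR−mL=363/1312 → turn +1·90°
n=5: pose=(-1,-2,S); sL=12/41, sR=60/277; mL=-30/277, mR=6/41; mL+mR=432/11357 → advance +1; mR−mL=2892/11357 → turn +1·90°

0 15/74 15/41 -15/82 15/148 -4 0 W
1 60/169 12/53 -6/53 30/169 -3 0 S
2 6/13 30/137 -15/137 3/13 -3 -1 E
3 60/221 60/137 -30/137 30/221 -2 -1 N
4 3/16 15/41 -15/82 3/32 -2 -2 W
5 12/41 60/277 -30/277 6/41 -1 -2 S
final -1 -3 E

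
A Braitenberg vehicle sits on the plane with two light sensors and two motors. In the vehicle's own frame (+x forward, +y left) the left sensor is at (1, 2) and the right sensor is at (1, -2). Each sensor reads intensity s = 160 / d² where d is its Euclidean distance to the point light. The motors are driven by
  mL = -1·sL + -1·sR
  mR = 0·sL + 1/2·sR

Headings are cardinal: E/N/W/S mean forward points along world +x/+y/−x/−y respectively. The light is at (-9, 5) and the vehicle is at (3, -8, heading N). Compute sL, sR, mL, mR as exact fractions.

40/61 8/17 -1168/1037 4/17

left sensor world pos  = (1, -7); dL² = 244
right sensor world pos = (5, -7); dR² = 340
sL = 160/244 = 40/61
sR = 160/340 = 8/17
mL = -1·sL + -1·sR = -1168/1037
mR = 0·sL + 1/2·sR = 4/17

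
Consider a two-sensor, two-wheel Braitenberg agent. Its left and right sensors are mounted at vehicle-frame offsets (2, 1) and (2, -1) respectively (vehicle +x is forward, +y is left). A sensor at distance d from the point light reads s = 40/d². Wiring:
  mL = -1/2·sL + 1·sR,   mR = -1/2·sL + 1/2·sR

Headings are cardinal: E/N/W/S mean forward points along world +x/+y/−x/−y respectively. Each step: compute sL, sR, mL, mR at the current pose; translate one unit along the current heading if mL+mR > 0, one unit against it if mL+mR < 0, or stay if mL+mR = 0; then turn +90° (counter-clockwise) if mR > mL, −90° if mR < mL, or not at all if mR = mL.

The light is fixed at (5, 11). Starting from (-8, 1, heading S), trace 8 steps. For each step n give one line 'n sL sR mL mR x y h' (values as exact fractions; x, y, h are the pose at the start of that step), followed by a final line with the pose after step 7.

n=0: pose=(-8,1,S); sL=5/36, sR=2/17; mL=59/1224, mR=-13/1224; mL+mR=23/612 → advance +1; mR−mL=-1/17 → turn -1·90°
n=1: pose=(-8,0,W); sL=40/369, sR=8/65; mL=1652/23985, mR=176/23985; mL+mR=1828/23985 → advance +1; mR−mL=-4/65 → turn -1·90°
n=2: pose=(-9,0,N); sL=20/153, sR=4/25; mL=362/3825, mR=56/3825; mL+mR=418/3825 → advance +1; mR−mL=-2/25 → turn -1·90°
n=3: pose=(-9,1,E); sL=8/45, sR=8/53; mL=148/2385, mR=-32/2385; mL+mR=116/2385 → advance +1; mR−mL=-4/53 → turn -1·90°
n=4: pose=(-8,1,S); sL=5/36, sR=2/17; mL=59/1224, mR=-13/1224; mL+mR=23/612 → advance +1; mR−mL=-1/17 → turn -1·90°
n=5: pose=(-8,0,W); sL=40/369, sR=8/65; mL=1652/23985, mR=176/23985; mL+mR=1828/23985 → advance +1; mR−mL=-4/65 → turn -1·90°
n=6: pose=(-9,0,N); sL=20/153, sR=4/25; mL=362/3825, mR=56/3825; mL+mR=418/3825 → advance +1; mR−mL=-2/25 → turn -1·90°
n=7: pose=(-9,1,E); sL=8/45, sR=8/53; mL=148/2385, mR=-32/2385; mL+mR=116/2385 → advance +1; mR−mL=-4/53 → turn -1·90°

0 5/36 2/17 59/1224 -13/1224 -8 1 S
1 40/369 8/65 1652/23985 176/23985 -8 0 W
2 20/153 4/25 362/3825 56/3825 -9 0 N
3 8/45 8/53 148/2385 -32/2385 -9 1 E
4 5/36 2/17 59/1224 -13/1224 -8 1 S
5 40/369 8/65 1652/23985 176/23985 -8 0 W
6 20/153 4/25 362/3825 56/3825 -9 0 N
7 8/45 8/53 148/2385 -32/2385 -9 1 E
final -8 1 S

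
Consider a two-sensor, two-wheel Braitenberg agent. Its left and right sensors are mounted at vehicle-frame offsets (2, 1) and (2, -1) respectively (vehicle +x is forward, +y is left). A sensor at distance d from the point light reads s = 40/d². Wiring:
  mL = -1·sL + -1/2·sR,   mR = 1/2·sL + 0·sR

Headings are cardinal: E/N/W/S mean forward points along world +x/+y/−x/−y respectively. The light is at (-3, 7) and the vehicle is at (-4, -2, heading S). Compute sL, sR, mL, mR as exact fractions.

40/121 8/25 -1484/3025 20/121

left sensor world pos  = (-3, -4); dL² = 121
right sensor world pos = (-5, -4); dR² = 125
sL = 40/121 = 40/121
sR = 40/125 = 8/25
mL = -1·sL + -1/2·sR = -1484/3025
mR = 1/2·sL + 0·sR = 20/121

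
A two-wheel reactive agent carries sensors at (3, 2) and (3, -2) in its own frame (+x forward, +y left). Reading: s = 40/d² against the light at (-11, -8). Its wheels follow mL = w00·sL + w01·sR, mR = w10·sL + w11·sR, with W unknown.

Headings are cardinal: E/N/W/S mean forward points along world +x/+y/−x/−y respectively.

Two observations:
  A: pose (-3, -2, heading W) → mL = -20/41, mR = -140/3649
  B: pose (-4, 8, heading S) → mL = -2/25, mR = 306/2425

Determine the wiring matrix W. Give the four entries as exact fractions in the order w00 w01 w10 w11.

-1/2 0 -1/2 1

obs A: pose=(-3,-2,W) → sL=40/41, sR=40/89, mL=-20/41, mR=-140/3649
obs B: pose=(-4,8,S) → sL=4/25, sR=20/97, mL=-2/25, mR=306/2425
sensor matrix S = [[40/41, 40/89], [4/25, 20/97]]; det S = 228736/1769765
solve [mL_A; mL_B] = S·[w00; w01] and [mR_A; mR_B] = S·[w10; w11]:
  w00 = -1/2, w01 = 0, w10 = -1/2, w11 = 1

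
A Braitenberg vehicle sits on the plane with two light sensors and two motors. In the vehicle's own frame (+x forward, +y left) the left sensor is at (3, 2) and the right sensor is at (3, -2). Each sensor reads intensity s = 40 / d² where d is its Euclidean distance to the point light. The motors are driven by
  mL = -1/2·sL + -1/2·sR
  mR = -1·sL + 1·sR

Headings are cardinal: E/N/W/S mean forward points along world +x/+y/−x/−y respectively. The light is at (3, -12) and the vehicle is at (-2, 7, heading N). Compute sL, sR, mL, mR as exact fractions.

left sensor world pos  = (-4, 10); dL² = 533
right sensor world pos = (0, 10); dR² = 493
sL = 40/533 = 40/533
sR = 40/493 = 40/493
mL = -1/2·sL + -1/2·sR = -20520/262769
mR = -1·sL + 1·sR = 1600/262769

40/533 40/493 -20520/262769 1600/262769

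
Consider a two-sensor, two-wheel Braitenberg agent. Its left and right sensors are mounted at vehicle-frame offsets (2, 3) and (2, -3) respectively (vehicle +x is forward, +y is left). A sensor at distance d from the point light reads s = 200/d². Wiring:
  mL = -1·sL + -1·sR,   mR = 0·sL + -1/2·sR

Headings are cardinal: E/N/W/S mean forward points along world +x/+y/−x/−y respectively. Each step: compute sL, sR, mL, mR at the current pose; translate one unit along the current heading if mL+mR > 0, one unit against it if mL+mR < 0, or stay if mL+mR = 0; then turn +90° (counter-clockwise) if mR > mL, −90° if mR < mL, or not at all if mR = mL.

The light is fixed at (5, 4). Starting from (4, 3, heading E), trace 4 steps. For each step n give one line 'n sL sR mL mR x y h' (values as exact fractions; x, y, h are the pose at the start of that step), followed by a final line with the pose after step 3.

n=0: pose=(4,3,E); sL=40, sR=200/17; mL=-880/17, mR=-100/17; mL+mR=-980/17 → advance -1; mR−mL=780/17 → turn +1·90°
n=1: pose=(3,3,N); sL=100/13, sR=100; mL=-1400/13, mR=-50; mL+mR=-2050/13 → advance -1; mR−mL=750/13 → turn +1·90°
n=2: pose=(3,2,W); sL=200/41, sR=200/17; mL=-11600/697, mR=-100/17; mL+mR=-15700/697 → advance -1; mR−mL=7500/697 → turn +1·90°
n=3: pose=(4,2,S); sL=10, sR=25/4; mL=-65/4, mR=-25/8; mL+mR=-155/8 → advance -1; mR−mL=105/8 → turn +1·90°

0 40 200/17 -880/17 -100/17 4 3 E
1 100/13 100 -1400/13 -50 3 3 N
2 200/41 200/17 -11600/697 -100/17 3 2 W
3 10 25/4 -65/4 -25/8 4 2 S
final 4 3 E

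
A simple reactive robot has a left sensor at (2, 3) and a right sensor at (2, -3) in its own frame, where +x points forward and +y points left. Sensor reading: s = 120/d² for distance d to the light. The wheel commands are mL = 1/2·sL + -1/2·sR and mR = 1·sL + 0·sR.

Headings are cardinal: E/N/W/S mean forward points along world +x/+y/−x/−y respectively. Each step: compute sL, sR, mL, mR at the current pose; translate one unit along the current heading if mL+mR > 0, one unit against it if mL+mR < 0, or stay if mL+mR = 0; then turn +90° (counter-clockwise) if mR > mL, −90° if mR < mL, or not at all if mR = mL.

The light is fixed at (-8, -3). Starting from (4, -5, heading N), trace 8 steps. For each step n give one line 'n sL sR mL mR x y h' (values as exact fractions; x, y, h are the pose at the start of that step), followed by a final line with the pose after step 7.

n=0: pose=(4,-5,N); sL=40/27, sR=8/15; mL=64/135, mR=40/27; mL+mR=88/45 → advance +1; mR−mL=136/135 → turn +1·90°
n=1: pose=(4,-4,W); sL=30/29, sR=15/13; mL=-45/754, mR=30/29; mL+mR=735/754 → advance +1; mR−mL=825/754 → turn +1·90°
n=2: pose=(3,-4,S); sL=24/41, sR=120/73; mL=-1584/2993, mR=24/41; mL+mR=168/2993 → advance +1; mR−mL=3336/2993 → turn +1·90°
n=3: pose=(3,-5,E); sL=12/17, sR=60/97; mL=72/1649, mR=12/17; mL+mR=1236/1649 → advance +1; mR−mL=1092/1649 → turn +1·90°
n=4: pose=(4,-5,N); sL=40/27, sR=8/15; mL=64/135, mR=40/27; mL+mR=88/45 → advance +1; mR−mL=136/135 → turn +1·90°
n=5: pose=(4,-4,W); sL=30/29, sR=15/13; mL=-45/754, mR=30/29; mL+mR=735/754 → advance +1; mR−mL=825/754 → turn +1·90°
n=6: pose=(3,-4,S); sL=24/41, sR=120/73; mL=-1584/2993, mR=24/41; mL+mR=168/2993 → advance +1; mR−mL=3336/2993 → turn +1·90°
n=7: pose=(3,-5,E); sL=12/17, sR=60/97; mL=72/1649, mR=12/17; mL+mR=1236/1649 → advance +1; mR−mL=1092/1649 → turn +1·90°

0 40/27 8/15 64/135 40/27 4 -5 N
1 30/29 15/13 -45/754 30/29 4 -4 W
2 24/41 120/73 -1584/2993 24/41 3 -4 S
3 12/17 60/97 72/1649 12/17 3 -5 E
4 40/27 8/15 64/135 40/27 4 -5 N
5 30/29 15/13 -45/754 30/29 4 -4 W
6 24/41 120/73 -1584/2993 24/41 3 -4 S
7 12/17 60/97 72/1649 12/17 3 -5 E
final 4 -5 N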